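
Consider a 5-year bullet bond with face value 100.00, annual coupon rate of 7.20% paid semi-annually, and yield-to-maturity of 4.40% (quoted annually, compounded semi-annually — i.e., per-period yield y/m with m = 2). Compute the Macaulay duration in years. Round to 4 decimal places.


Coupon per period c = face * coupon_rate / m = 3.600000
Periods per year m = 2; per-period yield y/m = 0.022000
Number of cashflows N = 10
Cashflows (t years, CF_t, discount factor 1/(1+y/m)^(m*t), PV):
  t = 0.5000: CF_t = 3.600000, DF = 0.978474, PV = 3.522505
  t = 1.0000: CF_t = 3.600000, DF = 0.957411, PV = 3.446678
  t = 1.5000: CF_t = 3.600000, DF = 0.936801, PV = 3.372483
  t = 2.0000: CF_t = 3.600000, DF = 0.916635, PV = 3.299886
  t = 2.5000: CF_t = 3.600000, DF = 0.896903, PV = 3.228851
  t = 3.0000: CF_t = 3.600000, DF = 0.877596, PV = 3.159346
  t = 3.5000: CF_t = 3.600000, DF = 0.858704, PV = 3.091336
  t = 4.0000: CF_t = 3.600000, DF = 0.840220, PV = 3.024791
  t = 4.5000: CF_t = 3.600000, DF = 0.822133, PV = 2.959678
  t = 5.0000: CF_t = 103.600000, DF = 0.804435, PV = 83.339482
Price P = sum_t PV_t = 112.445036
Macaulay numerator sum_t t * PV_t:
  t * PV_t at t = 0.5000: 1.761252
  t * PV_t at t = 1.0000: 3.446678
  t * PV_t at t = 1.5000: 5.058725
  t * PV_t at t = 2.0000: 6.599772
  t * PV_t at t = 2.5000: 8.072128
  t * PV_t at t = 3.0000: 9.478037
  t * PV_t at t = 3.5000: 10.819676
  t * PV_t at t = 4.0000: 12.099163
  t * PV_t at t = 4.5000: 13.318550
  t * PV_t at t = 5.0000: 416.697411
Macaulay duration D = (sum_t t * PV_t) / P = 487.351392 / 112.445036 = 4.334130

Answer: Macaulay duration = 4.3341 years


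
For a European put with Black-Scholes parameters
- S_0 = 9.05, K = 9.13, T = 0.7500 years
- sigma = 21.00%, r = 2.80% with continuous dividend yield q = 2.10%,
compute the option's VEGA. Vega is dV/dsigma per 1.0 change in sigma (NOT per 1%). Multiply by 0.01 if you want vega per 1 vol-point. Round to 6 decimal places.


d1 = 0.0714075781; d2 = -0.1104577567
phi(d1) = 0.3979264641; exp(-qT) = 0.9843733826; exp(-rT) = 0.9792189646
Vega = S * exp(-qT) * phi(d1) * sqrt(T) = 9.0500 * 0.9843733826 * 0.3979264641 * 0.8660254038 = 3.070025

Answer: Vega = 3.070025


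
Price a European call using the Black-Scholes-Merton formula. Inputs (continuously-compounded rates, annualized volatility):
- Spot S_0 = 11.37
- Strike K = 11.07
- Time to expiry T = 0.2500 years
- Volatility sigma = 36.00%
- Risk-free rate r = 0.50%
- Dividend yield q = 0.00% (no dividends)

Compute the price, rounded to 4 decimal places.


d1 = (ln(S/K) + (r - q + 0.5*sigma^2) * T) / (sigma * sqrt(T)) = 0.24549756
d2 = d1 - sigma * sqrt(T) = 0.06549756
exp(-rT) = 0.99875078; exp(-qT) = 1.00000000
C = S_0 * exp(-qT) * N(d1) - K * exp(-rT) * N(d2)
N(d1) = 0.59696440; N(d2) = 0.52611108
C = 11.3700 * 1.00000000 * 0.59696440 - 11.0700 * 0.99875078 * 0.52611108 = 0.9707

Answer: Price = 0.9707


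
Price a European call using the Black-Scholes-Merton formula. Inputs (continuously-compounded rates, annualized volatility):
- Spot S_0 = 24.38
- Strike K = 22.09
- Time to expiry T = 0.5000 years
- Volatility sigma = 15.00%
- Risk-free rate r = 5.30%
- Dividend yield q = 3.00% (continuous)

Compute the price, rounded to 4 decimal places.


Answer: Price = 2.6912

Derivation:
d1 = (ln(S/K) + (r - q + 0.5*sigma^2) * T) / (sigma * sqrt(T)) = 1.09142504
d2 = d1 - sigma * sqrt(T) = 0.98535902
exp(-rT) = 0.97384804; exp(-qT) = 0.98511194
C = S_0 * exp(-qT) * N(d1) - K * exp(-rT) * N(d2)
N(d1) = 0.86245705; N(d2) = 0.83777612
C = 24.3800 * 0.98511194 * 0.86245705 - 22.0900 * 0.97384804 * 0.83777612 = 2.6912


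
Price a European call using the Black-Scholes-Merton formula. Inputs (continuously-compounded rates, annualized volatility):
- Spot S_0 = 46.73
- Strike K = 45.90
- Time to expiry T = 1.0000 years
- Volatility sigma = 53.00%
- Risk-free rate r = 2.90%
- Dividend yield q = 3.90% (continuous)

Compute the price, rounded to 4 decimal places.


d1 = (ln(S/K) + (r - q + 0.5*sigma^2) * T) / (sigma * sqrt(T)) = 0.27994574
d2 = d1 - sigma * sqrt(T) = -0.25005426
exp(-rT) = 0.97141646; exp(-qT) = 0.96175071
C = S_0 * exp(-qT) * N(d1) - K * exp(-rT) * N(d2)
N(d1) = 0.61024043; N(d2) = 0.40127269
C = 46.7300 * 0.96175071 * 0.61024043 - 45.9000 * 0.97141646 * 0.40127269 = 9.5338

Answer: Price = 9.5338


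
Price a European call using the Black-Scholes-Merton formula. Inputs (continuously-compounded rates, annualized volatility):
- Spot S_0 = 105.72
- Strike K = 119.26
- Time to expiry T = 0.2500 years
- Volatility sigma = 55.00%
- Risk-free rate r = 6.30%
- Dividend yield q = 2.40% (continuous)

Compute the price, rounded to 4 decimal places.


Answer: Price = 6.9778

Derivation:
d1 = (ln(S/K) + (r - q + 0.5*sigma^2) * T) / (sigma * sqrt(T)) = -0.26527052
d2 = d1 - sigma * sqrt(T) = -0.54027052
exp(-rT) = 0.98437338; exp(-qT) = 0.99401796
C = S_0 * exp(-qT) * N(d1) - K * exp(-rT) * N(d2)
N(d1) = 0.39540054; N(d2) = 0.29450524
C = 105.7200 * 0.99401796 * 0.39540054 - 119.2600 * 0.98437338 * 0.29450524 = 6.9778


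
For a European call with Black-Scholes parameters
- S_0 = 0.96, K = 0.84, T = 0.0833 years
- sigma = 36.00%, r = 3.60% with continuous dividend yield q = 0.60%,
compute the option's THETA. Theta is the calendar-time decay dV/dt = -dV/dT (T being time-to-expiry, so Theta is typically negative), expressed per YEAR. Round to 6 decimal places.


d1 = 1.3611660634; d2 = 1.2572638016
phi(d1) = 0.1579739616; exp(-qT) = 0.9995003249; exp(-rT) = 0.9970056919
Theta = -S*exp(-qT)*phi(d1)*sigma/(2*sqrt(T)) - r*K*exp(-rT)*N(d2) + q*S*exp(-qT)*N(d1)
N(d1) = 0.9132693919; N(d2) = 0.8956709365; sqrt(T) = 0.2886173938
Term 1 = -0.9600 * 0.9995003249 * 0.1579739616 * 0.3600 / (2 * 0.2886173938) = -0.0945343596
Term 2 = -0.0360 * 0.8400 * 0.9970056919 * 0.8956709365 = -0.0270039880
Term 3 = 0.0060 * 0.9600 * 0.9995003249 * 0.9132693919 = 0.0052578032
Theta = -0.0945343596 + (-0.0270039880) + (0.0052578032) = -0.116281

Answer: Theta = -0.116281


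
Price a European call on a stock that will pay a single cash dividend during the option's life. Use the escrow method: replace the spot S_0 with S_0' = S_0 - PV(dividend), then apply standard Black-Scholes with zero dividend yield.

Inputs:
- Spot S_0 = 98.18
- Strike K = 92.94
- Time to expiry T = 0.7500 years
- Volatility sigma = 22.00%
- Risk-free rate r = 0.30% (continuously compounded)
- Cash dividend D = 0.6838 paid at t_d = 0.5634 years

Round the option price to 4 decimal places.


PV(D) = D * exp(-r * t_d) = 0.6838 * 0.99831123 = 0.68264522
S_0' = S_0 - PV(D) = 98.1800 - 0.68264522 = 97.49735478
d1 = (ln(S_0'/K) + (r + sigma^2/2)*T) / (sigma*sqrt(T)) = 0.35833047
d2 = d1 - sigma*sqrt(T) = 0.16780488
exp(-rT) = 0.99775253
N(d1) = 0.63995199; N(d2) = 0.56663161
C = S_0' * N(d1) - K * exp(-rT) * N(d2) = 97.49735478 * 0.63995199 - 92.9400 * 0.99775253 * 0.56663161 = 9.8492

Answer: Price = 9.8492


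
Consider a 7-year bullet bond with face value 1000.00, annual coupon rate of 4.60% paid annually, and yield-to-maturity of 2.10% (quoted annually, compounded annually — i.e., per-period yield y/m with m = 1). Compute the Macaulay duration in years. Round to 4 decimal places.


Coupon per period c = face * coupon_rate / m = 46.000000
Periods per year m = 1; per-period yield y/m = 0.021000
Number of cashflows N = 7
Cashflows (t years, CF_t, discount factor 1/(1+y/m)^(m*t), PV):
  t = 1.0000: CF_t = 46.000000, DF = 0.979432, PV = 45.053869
  t = 2.0000: CF_t = 46.000000, DF = 0.959287, PV = 44.127198
  t = 3.0000: CF_t = 46.000000, DF = 0.939556, PV = 43.219586
  t = 4.0000: CF_t = 46.000000, DF = 0.920231, PV = 42.330643
  t = 5.0000: CF_t = 46.000000, DF = 0.901304, PV = 41.459983
  t = 6.0000: CF_t = 46.000000, DF = 0.882766, PV = 40.607231
  t = 7.0000: CF_t = 1046.000000, DF = 0.864609, PV = 904.381125
Price P = sum_t PV_t = 1161.179635
Macaulay numerator sum_t t * PV_t:
  t * PV_t at t = 1.0000: 45.053869
  t * PV_t at t = 2.0000: 88.254395
  t * PV_t at t = 3.0000: 129.658759
  t * PV_t at t = 4.0000: 169.322571
  t * PV_t at t = 5.0000: 207.299916
  t * PV_t at t = 6.0000: 243.643388
  t * PV_t at t = 7.0000: 6330.667877
Macaulay duration D = (sum_t t * PV_t) / P = 7213.900775 / 1161.179635 = 6.212562

Answer: Macaulay duration = 6.2126 years


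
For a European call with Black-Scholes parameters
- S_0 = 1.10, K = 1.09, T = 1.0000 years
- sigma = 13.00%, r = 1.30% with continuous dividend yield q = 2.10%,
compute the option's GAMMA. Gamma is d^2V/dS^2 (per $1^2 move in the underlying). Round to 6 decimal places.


d1 = 0.0737114120; d2 = -0.0562885880
phi(d1) = 0.3978599503; exp(-qT) = 0.9792189646; exp(-rT) = 0.9870841350
Gamma = exp(-qT) * phi(d1) / (S * sigma * sqrt(T)) = 0.9792189646 * 0.3978599503 / (1.1000 * 0.1300 * 1.0000000000) = 2.724420

Answer: Gamma = 2.724420


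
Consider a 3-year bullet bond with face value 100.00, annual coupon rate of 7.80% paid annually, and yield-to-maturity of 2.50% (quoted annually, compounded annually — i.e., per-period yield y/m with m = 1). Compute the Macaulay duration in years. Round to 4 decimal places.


Answer: Macaulay duration = 2.8033 years

Derivation:
Coupon per period c = face * coupon_rate / m = 7.800000
Periods per year m = 1; per-period yield y/m = 0.025000
Number of cashflows N = 3
Cashflows (t years, CF_t, discount factor 1/(1+y/m)^(m*t), PV):
  t = 1.0000: CF_t = 7.800000, DF = 0.975610, PV = 7.609756
  t = 2.0000: CF_t = 7.800000, DF = 0.951814, PV = 7.424152
  t = 3.0000: CF_t = 107.800000, DF = 0.928599, PV = 100.103016
Price P = sum_t PV_t = 115.136925
Macaulay numerator sum_t t * PV_t:
  t * PV_t at t = 1.0000: 7.609756
  t * PV_t at t = 2.0000: 14.848305
  t * PV_t at t = 3.0000: 300.309049
Macaulay duration D = (sum_t t * PV_t) / P = 322.767110 / 115.136925 = 2.803333


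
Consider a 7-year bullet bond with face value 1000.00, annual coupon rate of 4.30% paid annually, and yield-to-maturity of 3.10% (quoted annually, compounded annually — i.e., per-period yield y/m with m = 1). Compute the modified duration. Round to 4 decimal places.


Coupon per period c = face * coupon_rate / m = 43.000000
Periods per year m = 1; per-period yield y/m = 0.031000
Number of cashflows N = 7
Cashflows (t years, CF_t, discount factor 1/(1+y/m)^(m*t), PV):
  t = 1.0000: CF_t = 43.000000, DF = 0.969932, PV = 41.707081
  t = 2.0000: CF_t = 43.000000, DF = 0.940768, PV = 40.453036
  t = 3.0000: CF_t = 43.000000, DF = 0.912481, PV = 39.236699
  t = 4.0000: CF_t = 43.000000, DF = 0.885045, PV = 38.056934
  t = 5.0000: CF_t = 43.000000, DF = 0.858434, PV = 36.912642
  t = 6.0000: CF_t = 43.000000, DF = 0.832622, PV = 35.802756
  t = 7.0000: CF_t = 1043.000000, DF = 0.807587, PV = 842.313287
Price P = sum_t PV_t = 1074.482435
First compute Macaulay numerator sum_t t * PV_t:
  t * PV_t at t = 1.0000: 41.707081
  t * PV_t at t = 2.0000: 80.906073
  t * PV_t at t = 3.0000: 117.710096
  t * PV_t at t = 4.0000: 152.227735
  t * PV_t at t = 5.0000: 184.563209
  t * PV_t at t = 6.0000: 214.816539
  t * PV_t at t = 7.0000: 5896.193008
Macaulay duration D = 6688.123741 / 1074.482435 = 6.224507
Modified duration = D / (1 + y/m) = 6.224507 / (1 + 0.031000) = 6.037349

Answer: Modified duration = 6.0373


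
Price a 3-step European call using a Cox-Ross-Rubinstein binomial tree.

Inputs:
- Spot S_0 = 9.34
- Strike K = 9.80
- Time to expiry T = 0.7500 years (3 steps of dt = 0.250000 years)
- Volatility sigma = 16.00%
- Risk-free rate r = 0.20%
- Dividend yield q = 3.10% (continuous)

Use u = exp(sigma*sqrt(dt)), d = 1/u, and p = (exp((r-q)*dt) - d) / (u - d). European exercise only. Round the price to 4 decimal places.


Answer: Price = V(0,0) = 0.2721

Derivation:
dt = T/N = 0.250000
u = exp(sigma*sqrt(dt)) = 1.083287; d = 1/u = 0.923116
p = (exp((r-q)*dt) - d) / (u - d) = 0.434910
Discount per step: exp(-r*dt) = 0.999500
Stock lattice S(k, i) with i counting down-moves:
  k=0: S(0,0) = 9.3400
  k=1: S(1,0) = 10.1179; S(1,1) = 8.6219
  k=2: S(2,0) = 10.9606; S(2,1) = 9.3400; S(2,2) = 7.9590
  k=3: S(3,0) = 11.8735; S(3,1) = 10.1179; S(3,2) = 8.6219; S(3,3) = 7.3471
Terminal payoffs V(N, i) = max(S_T - K, 0):
  V(3,0) = 2.073467; V(3,1) = 0.317901; V(3,2) = 0.000000; V(3,3) = 0.000000
Backward induction: V(k, i) = exp(-r*dt) * [p * V(k+1, i) + (1-p) * V(k+1, i+1)].
  V(2,0) = exp(-r*dt) * [p*2.073467 + (1-p)*0.317901] = 1.080874
  V(2,1) = exp(-r*dt) * [p*0.317901 + (1-p)*0.000000] = 0.138189
  V(2,2) = exp(-r*dt) * [p*0.000000 + (1-p)*0.000000] = 0.000000
  V(1,0) = exp(-r*dt) * [p*1.080874 + (1-p)*0.138189] = 0.547898
  V(1,1) = exp(-r*dt) * [p*0.138189 + (1-p)*0.000000] = 0.060070
  V(0,0) = exp(-r*dt) * [p*0.547898 + (1-p)*0.060070] = 0.272095


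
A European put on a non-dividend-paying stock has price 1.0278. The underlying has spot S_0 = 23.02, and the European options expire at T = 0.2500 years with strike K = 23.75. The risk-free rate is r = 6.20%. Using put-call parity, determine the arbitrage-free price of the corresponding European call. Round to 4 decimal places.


Put-call parity: C - P = S_0 * exp(-qT) - K * exp(-rT).
S_0 * exp(-qT) = 23.0200 * 1.00000000 = 23.02000000
K * exp(-rT) = 23.7500 * 0.98461951 = 23.38471329
C = P + S*exp(-qT) - K*exp(-rT)
C = 1.0278 + 23.02000000 - 23.38471329 = 0.6631

Answer: Call price = 0.6631


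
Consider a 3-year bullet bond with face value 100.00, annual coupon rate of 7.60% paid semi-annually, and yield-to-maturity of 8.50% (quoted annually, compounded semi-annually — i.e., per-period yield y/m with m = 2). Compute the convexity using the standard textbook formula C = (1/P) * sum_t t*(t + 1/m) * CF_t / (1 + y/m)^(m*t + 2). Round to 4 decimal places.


Answer: Convexity = 8.5305

Derivation:
Coupon per period c = face * coupon_rate / m = 3.800000
Periods per year m = 2; per-period yield y/m = 0.042500
Number of cashflows N = 6
Cashflows (t years, CF_t, discount factor 1/(1+y/m)^(m*t), PV):
  t = 0.5000: CF_t = 3.800000, DF = 0.959233, PV = 3.645084
  t = 1.0000: CF_t = 3.800000, DF = 0.920127, PV = 3.496483
  t = 1.5000: CF_t = 3.800000, DF = 0.882616, PV = 3.353941
  t = 2.0000: CF_t = 3.800000, DF = 0.846634, PV = 3.217209
  t = 2.5000: CF_t = 3.800000, DF = 0.812119, PV = 3.086052
  t = 3.0000: CF_t = 103.800000, DF = 0.779011, PV = 80.861347
Price P = sum_t PV_t = 97.660117
Convexity numerator sum_t t*(t + 1/m) * CF_t / (1+y/m)^(m*t + 2):
  t = 0.5000: term = 1.676970
  t = 1.0000: term = 4.825814
  t = 1.5000: term = 9.258157
  t = 2.0000: term = 14.801210
  t = 2.5000: term = 21.296705
  t = 3.0000: term = 781.228617
Convexity = (1/P) * sum = 833.087473 / 97.660117 = 8.530478


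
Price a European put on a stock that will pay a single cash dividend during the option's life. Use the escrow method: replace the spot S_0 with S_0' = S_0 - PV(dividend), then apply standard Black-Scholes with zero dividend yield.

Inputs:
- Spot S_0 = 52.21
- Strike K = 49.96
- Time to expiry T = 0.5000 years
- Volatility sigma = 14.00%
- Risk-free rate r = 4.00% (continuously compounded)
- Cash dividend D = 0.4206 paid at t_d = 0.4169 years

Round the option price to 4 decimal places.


PV(D) = D * exp(-r * t_d) = 0.4206 * 0.98346227 = 0.41364423
S_0' = S_0 - PV(D) = 52.2100 - 0.41364423 = 51.79635577
d1 = (ln(S_0'/K) + (r + sigma^2/2)*T) / (sigma*sqrt(T)) = 0.61616385
d2 = d1 - sigma*sqrt(T) = 0.51716890
exp(-rT) = 0.98019867
N(-d1) = 0.26889319; N(-d2) = 0.30251913
P = K * exp(-rT) * N(-d2) - S_0' * N(-d1) = 49.9600 * 0.98019867 * 0.30251913 - 51.79635577 * 0.26889319 = 0.8869

Answer: Price = 0.8869


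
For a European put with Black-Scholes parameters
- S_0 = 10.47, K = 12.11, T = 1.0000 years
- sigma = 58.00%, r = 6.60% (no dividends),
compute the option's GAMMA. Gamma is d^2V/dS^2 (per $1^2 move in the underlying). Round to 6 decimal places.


d1 = 0.1529008057; d2 = -0.4270991943
phi(d1) = 0.3943060631; exp(-qT) = 1.0000000000; exp(-rT) = 0.9361308643
Gamma = exp(-qT) * phi(d1) / (S * sigma * sqrt(T)) = 1.0000000000 * 0.3943060631 / (10.4700 * 0.5800 * 1.0000000000) = 0.064932

Answer: Gamma = 0.064932


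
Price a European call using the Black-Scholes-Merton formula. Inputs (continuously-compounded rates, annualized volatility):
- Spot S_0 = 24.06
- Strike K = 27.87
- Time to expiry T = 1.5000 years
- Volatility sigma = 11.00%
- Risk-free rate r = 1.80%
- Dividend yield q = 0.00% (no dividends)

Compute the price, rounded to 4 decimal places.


d1 = (ln(S/K) + (r - q + 0.5*sigma^2) * T) / (sigma * sqrt(T)) = -0.82336355
d2 = d1 - sigma * sqrt(T) = -0.95808548
exp(-rT) = 0.97336124; exp(-qT) = 1.00000000
C = S_0 * exp(-qT) * N(d1) - K * exp(-rT) * N(d2)
N(d1) = 0.20515064; N(d2) = 0.16900983
C = 24.0600 * 1.00000000 * 0.20515064 - 27.8700 * 0.97336124 * 0.16900983 = 0.3511

Answer: Price = 0.3511


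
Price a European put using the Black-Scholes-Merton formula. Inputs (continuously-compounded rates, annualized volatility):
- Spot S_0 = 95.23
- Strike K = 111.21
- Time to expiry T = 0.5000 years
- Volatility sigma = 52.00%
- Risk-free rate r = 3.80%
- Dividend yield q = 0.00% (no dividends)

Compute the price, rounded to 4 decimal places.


d1 = (ln(S/K) + (r - q + 0.5*sigma^2) * T) / (sigma * sqrt(T)) = -0.18636421
d2 = d1 - sigma * sqrt(T) = -0.55405974
exp(-rT) = 0.98117936; exp(-qT) = 1.00000000
P = K * exp(-rT) * N(-d2) - S_0 * exp(-qT) * N(-d1)
N(-d1) = 0.57392042; N(-d2) = 0.71023102
P = 111.2100 * 0.98117936 * 0.71023102 - 95.2300 * 1.00000000 * 0.57392042 = 22.8438

Answer: Price = 22.8438


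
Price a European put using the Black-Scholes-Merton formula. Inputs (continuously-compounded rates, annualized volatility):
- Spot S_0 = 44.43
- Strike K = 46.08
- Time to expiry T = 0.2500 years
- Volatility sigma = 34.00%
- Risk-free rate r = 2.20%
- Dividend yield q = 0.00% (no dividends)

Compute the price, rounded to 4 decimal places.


Answer: Price = 3.8060

Derivation:
d1 = (ln(S/K) + (r - q + 0.5*sigma^2) * T) / (sigma * sqrt(T)) = -0.09714176
d2 = d1 - sigma * sqrt(T) = -0.26714176
exp(-rT) = 0.99451510; exp(-qT) = 1.00000000
P = K * exp(-rT) * N(-d2) - S_0 * exp(-qT) * N(-d1)
N(-d1) = 0.53869309; N(-d2) = 0.60531999
P = 46.0800 * 0.99451510 * 0.60531999 - 44.4300 * 1.00000000 * 0.53869309 = 3.8060


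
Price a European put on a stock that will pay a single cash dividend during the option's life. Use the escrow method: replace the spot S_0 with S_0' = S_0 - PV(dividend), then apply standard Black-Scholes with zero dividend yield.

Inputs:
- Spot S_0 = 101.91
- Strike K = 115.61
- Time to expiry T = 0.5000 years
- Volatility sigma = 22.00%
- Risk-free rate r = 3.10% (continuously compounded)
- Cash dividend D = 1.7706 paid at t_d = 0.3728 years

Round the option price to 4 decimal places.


Answer: Price = 15.5873

Derivation:
PV(D) = D * exp(-r * t_d) = 1.7706 * 0.98850972 = 1.75025532
S_0' = S_0 - PV(D) = 101.9100 - 1.75025532 = 100.15974468
d1 = (ln(S_0'/K) + (r + sigma^2/2)*T) / (sigma*sqrt(T)) = -0.74475121
d2 = d1 - sigma*sqrt(T) = -0.90031471
exp(-rT) = 0.98461951
N(-d1) = 0.77178893; N(-d2) = 0.81602360
P = K * exp(-rT) * N(-d2) - S_0' * N(-d1) = 115.6100 * 0.98461951 * 0.81602360 - 100.15974468 * 0.77178893 = 15.5873


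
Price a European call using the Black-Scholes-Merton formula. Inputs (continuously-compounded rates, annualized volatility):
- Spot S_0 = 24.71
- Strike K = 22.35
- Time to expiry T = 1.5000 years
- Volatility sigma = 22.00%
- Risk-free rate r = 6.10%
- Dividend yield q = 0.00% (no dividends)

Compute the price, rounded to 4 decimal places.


d1 = (ln(S/K) + (r - q + 0.5*sigma^2) * T) / (sigma * sqrt(T)) = 0.84686171
d2 = d1 - sigma * sqrt(T) = 0.57741784
exp(-rT) = 0.91256132; exp(-qT) = 1.00000000
C = S_0 * exp(-qT) * N(d1) - K * exp(-rT) * N(d2)
N(d1) = 0.80146390; N(d2) = 0.71817139
C = 24.7100 * 1.00000000 * 0.80146390 - 22.3500 * 0.91256132 * 0.71817139 = 5.1565

Answer: Price = 5.1565


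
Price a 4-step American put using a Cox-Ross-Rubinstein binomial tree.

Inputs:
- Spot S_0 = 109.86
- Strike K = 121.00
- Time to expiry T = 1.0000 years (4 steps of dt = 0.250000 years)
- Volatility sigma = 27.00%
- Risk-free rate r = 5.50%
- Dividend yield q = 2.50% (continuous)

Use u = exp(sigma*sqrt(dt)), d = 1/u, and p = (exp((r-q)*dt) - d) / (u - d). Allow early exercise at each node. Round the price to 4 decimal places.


Answer: Price = V(0,0) = 17.2935

Derivation:
dt = T/N = 0.250000
u = exp(sigma*sqrt(dt)) = 1.144537; d = 1/u = 0.873716
p = (exp((r-q)*dt) - d) / (u - d) = 0.494099
Discount per step: exp(-r*dt) = 0.986344
Stock lattice S(k, i) with i counting down-moves:
  k=0: S(0,0) = 109.8600
  k=1: S(1,0) = 125.7388; S(1,1) = 95.9864
  k=2: S(2,0) = 143.9127; S(2,1) = 109.8600; S(2,2) = 83.8649
  k=3: S(3,0) = 164.7134; S(3,1) = 125.7388; S(3,2) = 95.9864; S(3,3) = 73.2741
  k=4: S(4,0) = 188.5205; S(4,1) = 143.9127; S(4,2) = 109.8600; S(4,3) = 83.8649; S(4,4) = 64.0207
Terminal payoffs V(N, i) = max(K - S_T, 0):
  V(4,0) = 0.000000; V(4,1) = 0.000000; V(4,2) = 11.140000; V(4,3) = 37.135129; V(4,4) = 56.979277
Backward induction: V(k, i) = exp(-r*dt) * [p * V(k+1, i) + (1-p) * V(k+1, i+1)]; then take max(V_cont, immediate exercise) for American.
  V(3,0) = exp(-r*dt) * [p*0.000000 + (1-p)*0.000000] = 0.000000; exercise = 0.000000; V(3,0) = max -> 0.000000
  V(3,1) = exp(-r*dt) * [p*0.000000 + (1-p)*11.140000] = 5.558778; exercise = 0.000000; V(3,1) = max -> 5.558778
  V(3,2) = exp(-r*dt) * [p*11.140000 + (1-p)*37.135129] = 23.959250; exercise = 25.013570; V(3,2) = max -> 25.013570
  V(3,3) = exp(-r*dt) * [p*37.135129 + (1-p)*56.979277] = 46.530098; exercise = 47.725928; V(3,3) = max -> 47.725928
  V(2,0) = exp(-r*dt) * [p*0.000000 + (1-p)*5.558778] = 2.773789; exercise = 0.000000; V(2,0) = max -> 2.773789
  V(2,1) = exp(-r*dt) * [p*5.558778 + (1-p)*25.013570] = 15.190665; exercise = 11.140000; V(2,1) = max -> 15.190665
  V(2,2) = exp(-r*dt) * [p*25.013570 + (1-p)*47.725928] = 36.005286; exercise = 37.135129; V(2,2) = max -> 37.135129
  V(1,0) = exp(-r*dt) * [p*2.773789 + (1-p)*15.190665] = 8.931840; exercise = 0.000000; V(1,0) = max -> 8.931840
  V(1,1) = exp(-r*dt) * [p*15.190665 + (1-p)*37.135129] = 25.933348; exercise = 25.013570; V(1,1) = max -> 25.933348
  V(0,0) = exp(-r*dt) * [p*8.931840 + (1-p)*25.933348] = 17.293494; exercise = 11.140000; V(0,0) = max -> 17.293494


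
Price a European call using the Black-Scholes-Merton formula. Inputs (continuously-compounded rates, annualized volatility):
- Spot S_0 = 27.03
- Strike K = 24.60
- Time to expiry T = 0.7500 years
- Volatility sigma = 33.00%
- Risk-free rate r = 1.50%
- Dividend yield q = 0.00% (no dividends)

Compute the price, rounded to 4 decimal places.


Answer: Price = 4.4651

Derivation:
d1 = (ln(S/K) + (r - q + 0.5*sigma^2) * T) / (sigma * sqrt(T)) = 0.51187671
d2 = d1 - sigma * sqrt(T) = 0.22608833
exp(-rT) = 0.98881304; exp(-qT) = 1.00000000
C = S_0 * exp(-qT) * N(d1) - K * exp(-rT) * N(d2)
N(d1) = 0.69563135; N(d2) = 0.58943364
C = 27.0300 * 1.00000000 * 0.69563135 - 24.6000 * 0.98881304 * 0.58943364 = 4.4651


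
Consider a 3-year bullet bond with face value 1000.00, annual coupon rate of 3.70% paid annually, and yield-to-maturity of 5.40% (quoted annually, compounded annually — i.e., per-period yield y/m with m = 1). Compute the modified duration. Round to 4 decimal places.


Answer: Modified duration = 2.7434

Derivation:
Coupon per period c = face * coupon_rate / m = 37.000000
Periods per year m = 1; per-period yield y/m = 0.054000
Number of cashflows N = 3
Cashflows (t years, CF_t, discount factor 1/(1+y/m)^(m*t), PV):
  t = 1.0000: CF_t = 37.000000, DF = 0.948767, PV = 35.104364
  t = 2.0000: CF_t = 37.000000, DF = 0.900158, PV = 33.305849
  t = 3.0000: CF_t = 1037.000000, DF = 0.854040, PV = 885.639389
Price P = sum_t PV_t = 954.049602
First compute Macaulay numerator sum_t t * PV_t:
  t * PV_t at t = 1.0000: 35.104364
  t * PV_t at t = 2.0000: 66.611697
  t * PV_t at t = 3.0000: 2656.918168
Macaulay duration D = 2758.634229 / 954.049602 = 2.891500
Modified duration = D / (1 + y/m) = 2.891500 / (1 + 0.054000) = 2.743358


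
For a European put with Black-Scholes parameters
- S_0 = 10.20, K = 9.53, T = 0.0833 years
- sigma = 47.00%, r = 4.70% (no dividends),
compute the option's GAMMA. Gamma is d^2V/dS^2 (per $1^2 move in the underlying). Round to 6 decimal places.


d1 = 0.5975560855; d2 = 0.4619059104
phi(d1) = 0.3337125882; exp(-qT) = 1.0000000000; exp(-rT) = 0.9960925540
Gamma = exp(-qT) * phi(d1) / (S * sigma * sqrt(T)) = 1.0000000000 * 0.3337125882 / (10.2000 * 0.4700 * 0.2886173938) = 0.241186

Answer: Gamma = 0.241186


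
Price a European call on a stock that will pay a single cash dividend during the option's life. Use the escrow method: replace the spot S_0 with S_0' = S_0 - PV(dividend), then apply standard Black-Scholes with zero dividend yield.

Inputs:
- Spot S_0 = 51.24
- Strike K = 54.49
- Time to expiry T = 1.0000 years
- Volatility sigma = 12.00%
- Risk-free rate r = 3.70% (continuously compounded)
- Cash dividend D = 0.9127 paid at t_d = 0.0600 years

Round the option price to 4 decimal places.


Answer: Price = 1.5215

Derivation:
PV(D) = D * exp(-r * t_d) = 0.9127 * 0.99778246 = 0.91067605
S_0' = S_0 - PV(D) = 51.2400 - 0.91067605 = 50.32932395
d1 = (ln(S_0'/K) + (r + sigma^2/2)*T) / (sigma*sqrt(T)) = -0.29357759
d2 = d1 - sigma*sqrt(T) = -0.41357759
exp(-rT) = 0.96367614
N(d1) = 0.38454035; N(d2) = 0.33959175
C = S_0' * N(d1) - K * exp(-rT) * N(d2) = 50.32932395 * 0.38454035 - 54.4900 * 0.96367614 * 0.33959175 = 1.5215


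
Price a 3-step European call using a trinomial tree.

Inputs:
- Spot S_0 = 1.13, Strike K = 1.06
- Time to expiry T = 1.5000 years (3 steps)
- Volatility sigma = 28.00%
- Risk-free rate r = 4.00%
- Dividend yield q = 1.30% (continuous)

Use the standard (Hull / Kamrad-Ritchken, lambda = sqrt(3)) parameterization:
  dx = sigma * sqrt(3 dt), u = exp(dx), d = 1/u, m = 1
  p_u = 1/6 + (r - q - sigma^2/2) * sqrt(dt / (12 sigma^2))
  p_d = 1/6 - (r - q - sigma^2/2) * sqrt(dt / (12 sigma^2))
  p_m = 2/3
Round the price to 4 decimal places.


dt = T/N = 0.500000; dx = sigma*sqrt(3*dt) = 0.342929
u = exp(dx) = 1.409068; d = 1/u = 0.709689
p_u = 0.157773, p_m = 0.666667, p_d = 0.175561
Discount per step: exp(-r*dt) = 0.980199
Stock lattice S(k, j) with j the centered position index:
  k=0: S(0,+0) = 1.1300
  k=1: S(1,-1) = 0.8019; S(1,+0) = 1.1300; S(1,+1) = 1.5922
  k=2: S(2,-2) = 0.5691; S(2,-1) = 0.8019; S(2,+0) = 1.1300; S(2,+1) = 1.5922; S(2,+2) = 2.2436
  k=3: S(3,-3) = 0.4039; S(3,-2) = 0.5691; S(3,-1) = 0.8019; S(3,+0) = 1.1300; S(3,+1) = 1.5922; S(3,+2) = 2.2436; S(3,+3) = 3.1614
Terminal payoffs V(N, j) = max(S_T - K, 0):
  V(3,-3) = 0.000000; V(3,-2) = 0.000000; V(3,-1) = 0.000000; V(3,+0) = 0.070000; V(3,+1) = 0.532247; V(3,+2) = 1.183584; V(3,+3) = 2.101363
Backward induction: V(k, j) = exp(-r*dt) * [p_u * V(k+1, j+1) + p_m * V(k+1, j) + p_d * V(k+1, j-1)]
  V(2,-2) = exp(-r*dt) * [p_u*0.000000 + p_m*0.000000 + p_d*0.000000] = 0.000000
  V(2,-1) = exp(-r*dt) * [p_u*0.070000 + p_m*0.000000 + p_d*0.000000] = 0.010825
  V(2,+0) = exp(-r*dt) * [p_u*0.532247 + p_m*0.070000 + p_d*0.000000] = 0.128054
  V(2,+1) = exp(-r*dt) * [p_u*1.183584 + p_m*0.532247 + p_d*0.070000] = 0.542891
  V(2,+2) = exp(-r*dt) * [p_u*2.101363 + p_m*1.183584 + p_d*0.532247] = 1.189996
  V(1,-1) = exp(-r*dt) * [p_u*0.128054 + p_m*0.010825 + p_d*0.000000] = 0.026877
  V(1,+0) = exp(-r*dt) * [p_u*0.542891 + p_m*0.128054 + p_d*0.010825] = 0.169499
  V(1,+1) = exp(-r*dt) * [p_u*1.189996 + p_m*0.542891 + p_d*0.128054] = 0.560828
  V(0,+0) = exp(-r*dt) * [p_u*0.560828 + p_m*0.169499 + p_d*0.026877] = 0.202118

Answer: Price = V(0,0) = 0.2021


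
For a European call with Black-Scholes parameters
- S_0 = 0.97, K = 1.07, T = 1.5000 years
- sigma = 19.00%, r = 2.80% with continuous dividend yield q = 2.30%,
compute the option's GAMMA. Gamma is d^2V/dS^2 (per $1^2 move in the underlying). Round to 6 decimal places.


Answer: Gamma = 1.644994

Derivation:
d1 = -0.2730659191; d2 = -0.5057674447
phi(d1) = 0.3843425636; exp(-qT) = 0.9660883397; exp(-rT) = 0.9588697806
Gamma = exp(-qT) * phi(d1) / (S * sigma * sqrt(T)) = 0.9660883397 * 0.3843425636 / (0.9700 * 0.1900 * 1.2247448714) = 1.644994


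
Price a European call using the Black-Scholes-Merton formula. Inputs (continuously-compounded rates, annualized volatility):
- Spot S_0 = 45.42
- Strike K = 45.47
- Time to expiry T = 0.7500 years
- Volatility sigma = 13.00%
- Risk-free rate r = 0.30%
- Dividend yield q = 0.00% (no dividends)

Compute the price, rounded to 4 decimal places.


Answer: Price = 2.0640

Derivation:
d1 = (ln(S/K) + (r - q + 0.5*sigma^2) * T) / (sigma * sqrt(T)) = 0.06650426
d2 = d1 - sigma * sqrt(T) = -0.04607905
exp(-rT) = 0.99775253; exp(-qT) = 1.00000000
C = S_0 * exp(-qT) * N(d1) - K * exp(-rT) * N(d2)
N(d1) = 0.52651182; N(d2) = 0.48162362
C = 45.4200 * 1.00000000 * 0.52651182 - 45.4700 * 0.99775253 * 0.48162362 = 2.0640


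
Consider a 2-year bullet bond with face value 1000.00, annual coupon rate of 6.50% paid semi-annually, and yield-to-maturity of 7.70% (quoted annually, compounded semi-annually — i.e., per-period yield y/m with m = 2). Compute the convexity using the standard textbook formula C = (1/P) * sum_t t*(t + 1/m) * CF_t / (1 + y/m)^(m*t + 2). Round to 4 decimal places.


Answer: Convexity = 4.3477

Derivation:
Coupon per period c = face * coupon_rate / m = 32.500000
Periods per year m = 2; per-period yield y/m = 0.038500
Number of cashflows N = 4
Cashflows (t years, CF_t, discount factor 1/(1+y/m)^(m*t), PV):
  t = 0.5000: CF_t = 32.500000, DF = 0.962927, PV = 31.295137
  t = 1.0000: CF_t = 32.500000, DF = 0.927229, PV = 30.134942
  t = 1.5000: CF_t = 32.500000, DF = 0.892854, PV = 29.017758
  t = 2.0000: CF_t = 1032.500000, DF = 0.859754, PV = 887.695579
Price P = sum_t PV_t = 978.143416
Convexity numerator sum_t t*(t + 1/m) * CF_t / (1+y/m)^(m*t + 2):
  t = 0.5000: term = 14.508879
  t = 1.0000: term = 41.912987
  t = 1.5000: term = 80.718319
  t = 2.0000: term = 4115.485344
Convexity = (1/P) * sum = 4252.625530 / 978.143416 = 4.347650


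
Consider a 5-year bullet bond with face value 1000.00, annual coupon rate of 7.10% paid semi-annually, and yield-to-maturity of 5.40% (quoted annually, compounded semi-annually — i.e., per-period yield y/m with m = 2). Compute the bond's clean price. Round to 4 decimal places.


Answer: Price = 1073.6296

Derivation:
Coupon per period c = face * coupon_rate / m = 35.500000
Periods per year m = 2; per-period yield y/m = 0.027000
Number of cashflows N = 10
Cashflows (t years, CF_t, discount factor 1/(1+y/m)^(m*t), PV):
  t = 0.5000: CF_t = 35.500000, DF = 0.973710, PV = 34.566699
  t = 1.0000: CF_t = 35.500000, DF = 0.948111, PV = 33.657935
  t = 1.5000: CF_t = 35.500000, DF = 0.923185, PV = 32.773062
  t = 2.0000: CF_t = 35.500000, DF = 0.898914, PV = 31.911453
  t = 2.5000: CF_t = 35.500000, DF = 0.875282, PV = 31.072496
  t = 3.0000: CF_t = 35.500000, DF = 0.852270, PV = 30.255595
  t = 3.5000: CF_t = 35.500000, DF = 0.829864, PV = 29.460170
  t = 4.0000: CF_t = 35.500000, DF = 0.808047, PV = 28.685657
  t = 4.5000: CF_t = 35.500000, DF = 0.786803, PV = 27.931507
  t = 5.0000: CF_t = 1035.500000, DF = 0.766118, PV = 793.315002
Price P = sum_t PV_t = 1073.629575


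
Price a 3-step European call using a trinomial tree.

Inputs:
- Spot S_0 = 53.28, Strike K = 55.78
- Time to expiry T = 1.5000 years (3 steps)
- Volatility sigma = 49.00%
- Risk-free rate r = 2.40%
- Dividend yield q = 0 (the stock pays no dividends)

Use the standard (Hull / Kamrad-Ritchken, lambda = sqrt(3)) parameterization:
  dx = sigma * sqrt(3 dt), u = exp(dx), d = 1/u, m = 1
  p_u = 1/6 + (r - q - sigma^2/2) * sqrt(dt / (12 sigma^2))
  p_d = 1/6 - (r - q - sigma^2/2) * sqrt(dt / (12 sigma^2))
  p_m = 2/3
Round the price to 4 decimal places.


dt = T/N = 0.500000; dx = sigma*sqrt(3*dt) = 0.600125
u = exp(dx) = 1.822347; d = 1/u = 0.548743
p_u = 0.126654, p_m = 0.666667, p_d = 0.206679
Discount per step: exp(-r*dt) = 0.988072
Stock lattice S(k, j) with j the centered position index:
  k=0: S(0,+0) = 53.2800
  k=1: S(1,-1) = 29.2370; S(1,+0) = 53.2800; S(1,+1) = 97.0946
  k=2: S(2,-2) = 16.0436; S(2,-1) = 29.2370; S(2,+0) = 53.2800; S(2,+1) = 97.0946; S(2,+2) = 176.9401
  k=3: S(3,-3) = 8.8038; S(3,-2) = 16.0436; S(3,-1) = 29.2370; S(3,+0) = 53.2800; S(3,+1) = 97.0946; S(3,+2) = 176.9401; S(3,+3) = 322.4461
Terminal payoffs V(N, j) = max(S_T - K, 0):
  V(3,-3) = 0.000000; V(3,-2) = 0.000000; V(3,-1) = 0.000000; V(3,+0) = 0.000000; V(3,+1) = 41.314624; V(3,+2) = 121.160055; V(3,+3) = 266.666099
Backward induction: V(k, j) = exp(-r*dt) * [p_u * V(k+1, j+1) + p_m * V(k+1, j) + p_d * V(k+1, j-1)]
  V(2,-2) = exp(-r*dt) * [p_u*0.000000 + p_m*0.000000 + p_d*0.000000] = 0.000000
  V(2,-1) = exp(-r*dt) * [p_u*0.000000 + p_m*0.000000 + p_d*0.000000] = 0.000000
  V(2,+0) = exp(-r*dt) * [p_u*41.314624 + p_m*0.000000 + p_d*0.000000] = 5.170253
  V(2,+1) = exp(-r*dt) * [p_u*121.160055 + p_m*41.314624 + p_d*0.000000] = 42.376922
  V(2,+2) = exp(-r*dt) * [p_u*266.666099 + p_m*121.160055 + p_d*41.314624] = 121.618402
  V(1,-1) = exp(-r*dt) * [p_u*5.170253 + p_m*0.000000 + p_d*0.000000] = 0.647023
  V(1,+0) = exp(-r*dt) * [p_u*42.376922 + p_m*5.170253 + p_d*0.000000] = 8.708912
  V(1,+1) = exp(-r*dt) * [p_u*121.618402 + p_m*42.376922 + p_d*5.170253] = 44.189870
  V(0,+0) = exp(-r*dt) * [p_u*44.189870 + p_m*8.708912 + p_d*0.647023] = 11.398888

Answer: Price = V(0,0) = 11.3989


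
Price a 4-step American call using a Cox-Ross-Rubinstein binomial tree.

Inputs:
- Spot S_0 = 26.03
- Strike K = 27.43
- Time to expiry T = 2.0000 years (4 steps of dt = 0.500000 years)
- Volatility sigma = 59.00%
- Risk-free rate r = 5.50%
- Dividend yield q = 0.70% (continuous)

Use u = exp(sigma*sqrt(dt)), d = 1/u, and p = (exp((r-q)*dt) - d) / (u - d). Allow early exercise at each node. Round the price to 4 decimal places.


Answer: Price = V(0,0) = 8.4069

Derivation:
dt = T/N = 0.500000
u = exp(sigma*sqrt(dt)) = 1.517695; d = 1/u = 0.658894
p = (exp((r-q)*dt) - d) / (u - d) = 0.425473
Discount per step: exp(-r*dt) = 0.972875
Stock lattice S(k, i) with i counting down-moves:
  k=0: S(0,0) = 26.0300
  k=1: S(1,0) = 39.5056; S(1,1) = 17.1510
  k=2: S(2,0) = 59.9575; S(2,1) = 26.0300; S(2,2) = 11.3007
  k=3: S(3,0) = 90.9972; S(3,1) = 39.5056; S(3,2) = 17.1510; S(3,3) = 7.4460
  k=4: S(4,0) = 138.1060; S(4,1) = 59.9575; S(4,2) = 26.0300; S(4,3) = 11.3007; S(4,4) = 4.9061
Terminal payoffs V(N, i) = max(S_T - K, 0):
  V(4,0) = 110.676030; V(4,1) = 32.527485; V(4,2) = 0.000000; V(4,3) = 0.000000; V(4,4) = 0.000000
Backward induction: V(k, i) = exp(-r*dt) * [p * V(k+1, i) + (1-p) * V(k+1, i+1)]; then take max(V_cont, immediate exercise) for American.
  V(3,0) = exp(-r*dt) * [p*110.676030 + (1-p)*32.527485] = 63.993313; exercise = 63.567199; V(3,0) = max -> 63.993313
  V(3,1) = exp(-r*dt) * [p*32.527485 + (1-p)*0.000000] = 13.464151; exercise = 12.075611; V(3,1) = max -> 13.464151
  V(3,2) = exp(-r*dt) * [p*0.000000 + (1-p)*0.000000] = 0.000000; exercise = 0.000000; V(3,2) = max -> 0.000000
  V(3,3) = exp(-r*dt) * [p*0.000000 + (1-p)*0.000000] = 0.000000; exercise = 0.000000; V(3,3) = max -> 0.000000
  V(2,0) = exp(-r*dt) * [p*63.993313 + (1-p)*13.464151] = 34.014545; exercise = 32.527485; V(2,0) = max -> 34.014545
  V(2,1) = exp(-r*dt) * [p*13.464151 + (1-p)*0.000000] = 5.573237; exercise = 0.000000; V(2,1) = max -> 5.573237
  V(2,2) = exp(-r*dt) * [p*0.000000 + (1-p)*0.000000] = 0.000000; exercise = 0.000000; V(2,2) = max -> 0.000000
  V(1,0) = exp(-r*dt) * [p*34.014545 + (1-p)*5.573237] = 17.194815; exercise = 12.075611; V(1,0) = max -> 17.194815
  V(1,1) = exp(-r*dt) * [p*5.573237 + (1-p)*0.000000] = 2.306938; exercise = 0.000000; V(1,1) = max -> 2.306938
  V(0,0) = exp(-r*dt) * [p*17.194815 + (1-p)*2.306938] = 8.406923; exercise = 0.000000; V(0,0) = max -> 8.406923


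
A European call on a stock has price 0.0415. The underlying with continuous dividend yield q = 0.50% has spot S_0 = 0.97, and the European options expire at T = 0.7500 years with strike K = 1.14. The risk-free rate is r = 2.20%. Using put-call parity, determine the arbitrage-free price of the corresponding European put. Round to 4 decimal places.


Put-call parity: C - P = S_0 * exp(-qT) - K * exp(-rT).
S_0 * exp(-qT) = 0.9700 * 0.99625702 = 0.96636931
K * exp(-rT) = 1.1400 * 0.98363538 = 1.12134433
P = C - S*exp(-qT) + K*exp(-rT)
P = 0.0415 - 0.96636931 + 1.12134433 = 0.1965

Answer: Put price = 0.1965


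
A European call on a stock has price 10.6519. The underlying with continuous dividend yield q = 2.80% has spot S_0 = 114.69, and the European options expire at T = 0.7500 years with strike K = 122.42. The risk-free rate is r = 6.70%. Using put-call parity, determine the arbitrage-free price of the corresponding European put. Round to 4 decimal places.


Put-call parity: C - P = S_0 * exp(-qT) - K * exp(-rT).
S_0 * exp(-qT) = 114.6900 * 0.97921896 = 112.30662305
K * exp(-rT) = 122.4200 * 0.95099165 = 116.42039741
P = C - S*exp(-qT) + K*exp(-rT)
P = 10.6519 - 112.30662305 + 116.42039741 = 14.7657

Answer: Put price = 14.7657


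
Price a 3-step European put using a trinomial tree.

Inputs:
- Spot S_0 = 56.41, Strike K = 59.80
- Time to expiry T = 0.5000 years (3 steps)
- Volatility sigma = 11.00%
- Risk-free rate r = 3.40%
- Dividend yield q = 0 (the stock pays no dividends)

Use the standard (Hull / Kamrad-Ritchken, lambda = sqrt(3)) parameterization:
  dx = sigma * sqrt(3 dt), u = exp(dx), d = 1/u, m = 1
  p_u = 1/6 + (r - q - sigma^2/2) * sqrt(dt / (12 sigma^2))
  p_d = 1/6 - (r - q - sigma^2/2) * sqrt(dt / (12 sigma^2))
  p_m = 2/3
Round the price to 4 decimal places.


Answer: Price = V(0,0) = 3.2538

Derivation:
dt = T/N = 0.166667; dx = sigma*sqrt(3*dt) = 0.077782
u = exp(dx) = 1.080887; d = 1/u = 0.925166
p_u = 0.196612, p_m = 0.666667, p_d = 0.136722
Discount per step: exp(-r*dt) = 0.994349
Stock lattice S(k, j) with j the centered position index:
  k=0: S(0,+0) = 56.4100
  k=1: S(1,-1) = 52.1886; S(1,+0) = 56.4100; S(1,+1) = 60.9728
  k=2: S(2,-2) = 48.2832; S(2,-1) = 52.1886; S(2,+0) = 56.4100; S(2,+1) = 60.9728; S(2,+2) = 65.9047
  k=3: S(3,-3) = 44.6700; S(3,-2) = 48.2832; S(3,-1) = 52.1886; S(3,+0) = 56.4100; S(3,+1) = 60.9728; S(3,+2) = 65.9047; S(3,+3) = 71.2355
Terminal payoffs V(N, j) = max(K - S_T, 0):
  V(3,-3) = 15.130041; V(3,-2) = 11.516835; V(3,-1) = 7.611368; V(3,+0) = 3.390000; V(3,+1) = 0.000000; V(3,+2) = 0.000000; V(3,+3) = 0.000000
Backward induction: V(k, j) = exp(-r*dt) * [p_u * V(k+1, j+1) + p_m * V(k+1, j) + p_d * V(k+1, j-1)]
  V(2,-2) = exp(-r*dt) * [p_u*7.611368 + p_m*11.516835 + p_d*15.130041] = 11.179449
  V(2,-1) = exp(-r*dt) * [p_u*3.390000 + p_m*7.611368 + p_d*11.516835] = 7.274024
  V(2,+0) = exp(-r*dt) * [p_u*0.000000 + p_m*3.390000 + p_d*7.611368] = 3.281989
  V(2,+1) = exp(-r*dt) * [p_u*0.000000 + p_m*0.000000 + p_d*3.390000] = 0.460868
  V(2,+2) = exp(-r*dt) * [p_u*0.000000 + p_m*0.000000 + p_d*0.000000] = 0.000000
  V(1,-1) = exp(-r*dt) * [p_u*3.281989 + p_m*7.274024 + p_d*11.179449] = 6.983415
  V(1,+0) = exp(-r*dt) * [p_u*0.460868 + p_m*3.281989 + p_d*7.274024] = 3.254627
  V(1,+1) = exp(-r*dt) * [p_u*0.000000 + p_m*0.460868 + p_d*3.281989] = 0.751693
  V(0,+0) = exp(-r*dt) * [p_u*0.751693 + p_m*3.254627 + p_d*6.983415] = 3.253837


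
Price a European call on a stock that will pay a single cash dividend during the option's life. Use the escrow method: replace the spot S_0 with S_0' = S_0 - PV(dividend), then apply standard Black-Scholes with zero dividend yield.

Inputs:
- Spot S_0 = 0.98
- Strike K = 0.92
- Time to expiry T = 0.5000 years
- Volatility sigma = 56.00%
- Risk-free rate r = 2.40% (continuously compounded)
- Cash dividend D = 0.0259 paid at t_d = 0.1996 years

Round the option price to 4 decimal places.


Answer: Price = 0.1699

Derivation:
PV(D) = D * exp(-r * t_d) = 0.0259 * 0.99522106 = 0.02577623
S_0' = S_0 - PV(D) = 0.9800 - 0.02577623 = 0.95422377
d1 = (ln(S_0'/K) + (r + sigma^2/2)*T) / (sigma*sqrt(T)) = 0.32053286
d2 = d1 - sigma*sqrt(T) = -0.07544693
exp(-rT) = 0.98807171
N(d1) = 0.62571779; N(d2) = 0.46992956
C = S_0' * N(d1) - K * exp(-rT) * N(d2) = 0.95422377 * 0.62571779 - 0.9200 * 0.98807171 * 0.46992956 = 0.1699


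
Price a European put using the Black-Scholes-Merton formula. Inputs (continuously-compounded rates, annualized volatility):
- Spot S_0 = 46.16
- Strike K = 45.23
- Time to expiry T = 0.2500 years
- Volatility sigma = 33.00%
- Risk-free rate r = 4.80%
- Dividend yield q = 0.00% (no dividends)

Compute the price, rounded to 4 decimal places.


Answer: Price = 2.3091

Derivation:
d1 = (ln(S/K) + (r - q + 0.5*sigma^2) * T) / (sigma * sqrt(T)) = 0.27857902
d2 = d1 - sigma * sqrt(T) = 0.11357902
exp(-rT) = 0.98807171; exp(-qT) = 1.00000000
P = K * exp(-rT) * N(-d2) - S_0 * exp(-qT) * N(-d1)
N(-d1) = 0.39028396; N(-d2) = 0.45478576
P = 45.2300 * 0.98807171 * 0.45478576 - 46.1600 * 1.00000000 * 0.39028396 = 2.3091
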